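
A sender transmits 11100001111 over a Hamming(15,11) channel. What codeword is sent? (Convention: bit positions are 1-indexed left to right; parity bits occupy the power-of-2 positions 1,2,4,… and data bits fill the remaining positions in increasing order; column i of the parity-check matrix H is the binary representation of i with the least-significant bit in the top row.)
Codeword c = d · G (mod 2), d = 11100001111:
  c[0] = d·G[:,0] = (11100001111)·(11011010101) mod 2 = 1+1+0+0+0+0+0+0+1+0+1 mod 2 = 0
  c[1] = d·G[:,1] = (11100001111)·(10110110011) mod 2 = 1+0+1+0+0+0+0+0+0+1+1 mod 2 = 0
  c[2] = d·G[:,2] = (11100001111)·(10000000000) mod 2 = 1+0+0+0+0+0+0+0+0+0+0 mod 2 = 1
  c[3] = d·G[:,3] = (11100001111)·(01110001111) mod 2 = 0+1+1+0+0+0+0+1+1+1+1 mod 2 = 0
  c[4] = d·G[:,4] = (11100001111)·(01000000000) mod 2 = 0+1+0+0+0+0+0+0+0+0+0 mod 2 = 1
  c[5] = d·G[:,5] = (11100001111)·(00100000000) mod 2 = 0+0+1+0+0+0+0+0+0+0+0 mod 2 = 1
  c[6] = d·G[:,6] = (11100001111)·(00010000000) mod 2 = 0+0+0+0+0+0+0+0+0+0+0 mod 2 = 0
  c[7] = d·G[:,7] = (11100001111)·(00001111111) mod 2 = 0+0+0+0+0+0+0+1+1+1+1 mod 2 = 0
  c[8] = d·G[:,8] = (11100001111)·(00001000000) mod 2 = 0+0+0+0+0+0+0+0+0+0+0 mod 2 = 0
  c[9] = d·G[:,9] = (11100001111)·(00000100000) mod 2 = 0+0+0+0+0+0+0+0+0+0+0 mod 2 = 0
  c[10] = d·G[:,10] = (11100001111)·(00000010000) mod 2 = 0+0+0+0+0+0+0+0+0+0+0 mod 2 = 0
  c[11] = d·G[:,11] = (11100001111)·(00000001000) mod 2 = 0+0+0+0+0+0+0+1+0+0+0 mod 2 = 1
  c[12] = d·G[:,12] = (11100001111)·(00000000100) mod 2 = 0+0+0+0+0+0+0+0+1+0+0 mod 2 = 1
  c[13] = d·G[:,13] = (11100001111)·(00000000010) mod 2 = 0+0+0+0+0+0+0+0+0+1+0 mod 2 = 1
  c[14] = d·G[:,14] = (11100001111)·(00000000001) mod 2 = 0+0+0+0+0+0+0+0+0+0+1 mod 2 = 1
Codeword = 001011000001111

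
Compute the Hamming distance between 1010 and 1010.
XOR = 0000, count of 1s = 0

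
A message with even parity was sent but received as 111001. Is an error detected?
Sum of received bits: 1+1+1+0+0+1 = 4; 4 mod 2 = 0. Result is 0 → no error detected.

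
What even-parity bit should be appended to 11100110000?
Sum of data bits: 1+1+1+0+0+1+1+0+0+0+0 = 5.
5 mod 2 = 1, so parity bit = 1.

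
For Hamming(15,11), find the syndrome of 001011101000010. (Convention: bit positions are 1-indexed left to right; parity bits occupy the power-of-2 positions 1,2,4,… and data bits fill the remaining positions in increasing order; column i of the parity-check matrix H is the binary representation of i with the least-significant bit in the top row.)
Syndrome s = H · r^T (mod 2), r = 001011101000010:
  s[0] = (101010101010101)·(001011101000010) mod 2 = 0+0+1+0+1+0+1+0+1+0+0+0+0+0+0 mod 2 = 0
  s[1] = (011001100110011)·(001011101000010) mod 2 = 0+0+1+0+0+1+1+0+0+0+0+0+0+1+0 mod 2 = 0
  s[2] = (000111100001111)·(001011101000010) mod 2 = 0+0+0+0+1+1+1+0+0+0+0+0+0+1+0 mod 2 = 0
  s[3] = (000000011111111)·(001011101000010) mod 2 = 0+0+0+0+0+0+0+0+1+0+0+0+0+1+0 mod 2 = 0
Syndrome = 0000
s = 0: no error detected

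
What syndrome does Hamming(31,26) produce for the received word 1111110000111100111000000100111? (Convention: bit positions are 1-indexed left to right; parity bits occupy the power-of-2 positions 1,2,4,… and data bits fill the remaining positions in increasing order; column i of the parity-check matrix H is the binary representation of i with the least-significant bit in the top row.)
Syndrome s = H · r^T (mod 2), r = 1111110000111100111000000100111:
  s[0] = (1010101010101010101010101010101)·(1111110000111100111000000100111) mod 2 = 1+0+1+0+1+0+0+0+0+0+1+0+1+0+0+0+1+0+1+0+0+0+0+0+0+0+0+0+1+0+1 mod 2 = 1
  s[1] = (0110011001100110011001100110011)·(1111110000111100111000000100111) mod 2 = 0+1+1+0+0+1+0+0+0+0+1+0+0+1+0+0+0+1+1+0+0+0+0+0+0+1+0+0+0+1+1 mod 2 = 0
  s[2] = (0001111000011110000111100001111)·(1111110000111100111000000100111) mod 2 = 0+0+0+1+1+1+0+0+0+0+0+1+1+1+0+0+0+0+0+0+0+0+0+0+0+0+0+0+1+1+1 mod 2 = 1
  s[3] = (0000000111111110000000011111111)·(1111110000111100111000000100111) mod 2 = 0+0+0+0+0+0+0+0+0+0+1+1+1+1+0+0+0+0+0+0+0+0+0+0+0+1+0+0+1+1+1 mod 2 = 0
  s[4] = (0000000000000001111111111111111)·(1111110000111100111000000100111) mod 2 = 0+0+0+0+0+0+0+0+0+0+0+0+0+0+0+0+1+1+1+0+0+0+0+0+0+1+0+0+1+1+1 mod 2 = 1
Syndrome = 10101
Non-zero syndrome: error at position 21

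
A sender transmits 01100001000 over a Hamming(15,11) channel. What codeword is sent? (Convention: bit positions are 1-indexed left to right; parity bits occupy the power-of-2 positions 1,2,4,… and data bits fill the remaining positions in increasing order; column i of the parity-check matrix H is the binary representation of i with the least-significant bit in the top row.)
Codeword c = d · G (mod 2), d = 01100001000:
  c[0] = d·G[:,0] = (01100001000)·(11011010101) mod 2 = 0+1+0+0+0+0+0+0+0+0+0 mod 2 = 1
  c[1] = d·G[:,1] = (01100001000)·(10110110011) mod 2 = 0+0+1+0+0+0+0+0+0+0+0 mod 2 = 1
  c[2] = d·G[:,2] = (01100001000)·(10000000000) mod 2 = 0+0+0+0+0+0+0+0+0+0+0 mod 2 = 0
  c[3] = d·G[:,3] = (01100001000)·(01110001111) mod 2 = 0+1+1+0+0+0+0+1+0+0+0 mod 2 = 1
  c[4] = d·G[:,4] = (01100001000)·(01000000000) mod 2 = 0+1+0+0+0+0+0+0+0+0+0 mod 2 = 1
  c[5] = d·G[:,5] = (01100001000)·(00100000000) mod 2 = 0+0+1+0+0+0+0+0+0+0+0 mod 2 = 1
  c[6] = d·G[:,6] = (01100001000)·(00010000000) mod 2 = 0+0+0+0+0+0+0+0+0+0+0 mod 2 = 0
  c[7] = d·G[:,7] = (01100001000)·(00001111111) mod 2 = 0+0+0+0+0+0+0+1+0+0+0 mod 2 = 1
  c[8] = d·G[:,8] = (01100001000)·(00001000000) mod 2 = 0+0+0+0+0+0+0+0+0+0+0 mod 2 = 0
  c[9] = d·G[:,9] = (01100001000)·(00000100000) mod 2 = 0+0+0+0+0+0+0+0+0+0+0 mod 2 = 0
  c[10] = d·G[:,10] = (01100001000)·(00000010000) mod 2 = 0+0+0+0+0+0+0+0+0+0+0 mod 2 = 0
  c[11] = d·G[:,11] = (01100001000)·(00000001000) mod 2 = 0+0+0+0+0+0+0+1+0+0+0 mod 2 = 1
  c[12] = d·G[:,12] = (01100001000)·(00000000100) mod 2 = 0+0+0+0+0+0+0+0+0+0+0 mod 2 = 0
  c[13] = d·G[:,13] = (01100001000)·(00000000010) mod 2 = 0+0+0+0+0+0+0+0+0+0+0 mod 2 = 0
  c[14] = d·G[:,14] = (01100001000)·(00000000001) mod 2 = 0+0+0+0+0+0+0+0+0+0+0 mod 2 = 0
Codeword = 110111010001000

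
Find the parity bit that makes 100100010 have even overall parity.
Sum of data bits: 1+0+0+1+0+0+0+1+0 = 3.
3 mod 2 = 1, so parity bit = 1.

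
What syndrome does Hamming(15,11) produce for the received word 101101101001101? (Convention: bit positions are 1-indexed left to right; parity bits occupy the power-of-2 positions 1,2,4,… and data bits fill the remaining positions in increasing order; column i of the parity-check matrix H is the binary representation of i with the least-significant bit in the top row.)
Syndrome s = H · r^T (mod 2), r = 101101101001101:
  s[0] = (101010101010101)·(101101101001101) mod 2 = 1+0+1+0+0+0+1+0+1+0+0+0+1+0+1 mod 2 = 0
  s[1] = (011001100110011)·(101101101001101) mod 2 = 0+0+1+0+0+1+1+0+0+0+0+0+0+0+1 mod 2 = 0
  s[2] = (000111100001111)·(101101101001101) mod 2 = 0+0+0+1+0+1+1+0+0+0+0+1+1+0+1 mod 2 = 0
  s[3] = (000000011111111)·(101101101001101) mod 2 = 0+0+0+0+0+0+0+0+1+0+0+1+1+0+1 mod 2 = 0
Syndrome = 0000
s = 0: no error detected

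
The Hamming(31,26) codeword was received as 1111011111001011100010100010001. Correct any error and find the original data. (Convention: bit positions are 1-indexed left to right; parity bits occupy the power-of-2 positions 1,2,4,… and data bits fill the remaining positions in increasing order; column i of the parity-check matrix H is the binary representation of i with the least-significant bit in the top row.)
Syndrome s = H · r^T (mod 2), r = 1111011111001011100010100010001:
  s[0] = (1010101010101010101010101010101)·(1111011111001011100010100010001) mod 2 = 1+0+1+0+0+0+1+0+1+0+0+0+1+0+1+0+1+0+0+0+1+0+1+0+0+0+1+0+0+0+1 mod 2 = 1
  s[1] = (0110011001100110011001100110011)·(1111011111001011100010100010001) mod 2 = 0+1+1+0+0+1+1+0+0+1+0+0+0+0+1+0+0+0+0+0+0+0+1+0+0+0+1+0+0+0+1 mod 2 = 1
  s[2] = (0001111000011110000111100001111)·(1111011111001011100010100010001) mod 2 = 0+0+0+1+0+1+1+0+0+0+0+0+1+0+1+0+0+0+0+0+1+0+1+0+0+0+0+0+0+0+1 mod 2 = 0
  s[3] = (0000000111111110000000011111111)·(1111011111001011100010100010001) mod 2 = 0+0+0+0+0+0+0+1+1+1+0+0+1+0+1+0+0+0+0+0+0+0+0+0+0+0+1+0+0+0+1 mod 2 = 1
  s[4] = (0000000000000001111111111111111)·(1111011111001011100010100010001) mod 2 = 0+0+0+0+0+0+0+0+0+0+0+0+0+0+0+1+1+0+0+0+1+0+1+0+0+0+1+0+0+0+1 mod 2 = 0
Syndrome = 11010
Column 11 of H equals this syndrome → error at bit 11 (1-indexed).
Flip bit 11: 1111011111001011100010100010001 → 1111011111101011100010100010001
Extract data bits at positions {3,5,6,7,9,10,11,12,13,14,15,17,18,19,20,21,22,23,24,25,26,27,28,29,30,31}: 10111110101100010100010001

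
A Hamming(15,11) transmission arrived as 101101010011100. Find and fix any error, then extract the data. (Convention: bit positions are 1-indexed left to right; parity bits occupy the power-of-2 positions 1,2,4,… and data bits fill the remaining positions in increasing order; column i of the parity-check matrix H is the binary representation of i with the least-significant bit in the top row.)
Syndrome s = H · r^T (mod 2), r = 101101010011100:
  s[0] = (101010101010101)·(101101010011100) mod 2 = 1+0+1+0+0+0+0+0+0+0+1+0+1+0+0 mod 2 = 0
  s[1] = (011001100110011)·(101101010011100) mod 2 = 0+0+1+0+0+1+0+0+0+0+1+0+0+0+0 mod 2 = 1
  s[2] = (000111100001111)·(101101010011100) mod 2 = 0+0+0+1+0+1+0+0+0+0+0+1+1+0+0 mod 2 = 0
  s[3] = (000000011111111)·(101101010011100) mod 2 = 0+0+0+0+0+0+0+1+0+0+1+1+1+0+0 mod 2 = 0
Syndrome = 0100
Column 2 of H equals this syndrome → error at bit 2 (1-indexed).
Flip bit 2: 101101010011100 → 111101010011100
Extract data bits at positions {3,5,6,7,9,10,11,12,13,14,15}: 10100011100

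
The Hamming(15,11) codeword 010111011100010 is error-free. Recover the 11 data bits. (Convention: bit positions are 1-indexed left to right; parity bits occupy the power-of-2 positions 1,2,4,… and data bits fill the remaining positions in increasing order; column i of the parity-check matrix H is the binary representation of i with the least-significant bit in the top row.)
Parity bits occupy power-of-2 positions; data bits are at positions {3,5,6,7,9,10,11,12,13,14,15} (1-indexed).
Extract: c[3]=0 c[5]=1 c[6]=1 c[7]=0 c[9]=1 c[10]=1 c[11]=0 c[12]=0 c[13]=0 c[14]=1 c[15]=0
Data = 01101100010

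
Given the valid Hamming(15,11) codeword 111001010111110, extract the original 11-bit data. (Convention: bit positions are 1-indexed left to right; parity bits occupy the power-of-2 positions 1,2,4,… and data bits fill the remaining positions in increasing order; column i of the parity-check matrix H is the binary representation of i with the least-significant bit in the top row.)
Parity bits occupy power-of-2 positions; data bits are at positions {3,5,6,7,9,10,11,12,13,14,15} (1-indexed).
Extract: c[3]=1 c[5]=0 c[6]=1 c[7]=0 c[9]=0 c[10]=1 c[11]=1 c[12]=1 c[13]=1 c[14]=1 c[15]=0
Data = 10100111110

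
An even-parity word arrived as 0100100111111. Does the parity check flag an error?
Sum of received bits: 0+1+0+0+1+0+0+1+1+1+1+1+1 = 8; 8 mod 2 = 0. Result is 0 → no error detected.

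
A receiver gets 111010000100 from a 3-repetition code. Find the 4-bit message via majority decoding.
Split into 3-bit blocks and majority-vote each:
  block 1 = 111: 3 ones, 0 zeros → 1
  block 2 = 010: 1 ones, 2 zeros → 0
  block 3 = 000: 0 ones, 3 zeros → 0
  block 4 = 100: 1 ones, 2 zeros → 0
Decoded = 1000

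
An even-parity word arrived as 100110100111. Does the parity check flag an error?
Sum of received bits: 1+0+0+1+1+0+1+0+0+1+1+1 = 7; 7 mod 2 = 1. Result is 1 ≠ 0 → error detected.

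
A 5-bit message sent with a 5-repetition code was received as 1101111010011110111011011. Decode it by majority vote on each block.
Split into 5-bit blocks and majority-vote each:
  block 1 = 11011: 4 ones, 1 zeros → 1
  block 2 = 11010: 3 ones, 2 zeros → 1
  block 3 = 01111: 4 ones, 1 zeros → 1
  block 4 = 01110: 3 ones, 2 zeros → 1
  block 5 = 11011: 4 ones, 1 zeros → 1
Decoded = 11111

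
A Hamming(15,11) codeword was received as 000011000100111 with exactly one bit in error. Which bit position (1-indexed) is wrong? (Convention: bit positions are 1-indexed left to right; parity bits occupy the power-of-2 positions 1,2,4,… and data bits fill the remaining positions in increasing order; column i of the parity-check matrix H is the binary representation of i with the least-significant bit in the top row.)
Syndrome s = H · r^T (mod 2), r = 000011000100111:
  s[0] = (101010101010101)·(000011000100111) mod 2 = 0+0+0+0+1+0+0+0+0+0+0+0+1+0+1 mod 2 = 1
  s[1] = (011001100110011)·(000011000100111) mod 2 = 0+0+0+0+0+1+0+0+0+1+0+0+0+1+1 mod 2 = 0
  s[2] = (000111100001111)·(000011000100111) mod 2 = 0+0+0+0+1+1+0+0+0+0+0+0+1+1+1 mod 2 = 1
  s[3] = (000000011111111)·(000011000100111) mod 2 = 0+0+0+0+0+0+0+0+0+1+0+0+1+1+1 mod 2 = 0
Syndrome = 1010
Column i of H is the binary representation of i, so the syndrome is the binary index of the flipped bit.
Read s = 1010 with s[0] as LSB: 1·2^0 + 0·2^1 + 1·2^2 + 0·2^3 = 5.
Error is at bit position 5.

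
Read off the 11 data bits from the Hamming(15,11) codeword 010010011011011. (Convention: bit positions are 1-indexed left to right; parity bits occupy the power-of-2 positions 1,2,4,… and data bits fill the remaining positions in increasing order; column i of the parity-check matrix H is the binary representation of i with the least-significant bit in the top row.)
Parity bits occupy power-of-2 positions; data bits are at positions {3,5,6,7,9,10,11,12,13,14,15} (1-indexed).
Extract: c[3]=0 c[5]=1 c[6]=0 c[7]=0 c[9]=1 c[10]=0 c[11]=1 c[12]=1 c[13]=0 c[14]=1 c[15]=1
Data = 01001011011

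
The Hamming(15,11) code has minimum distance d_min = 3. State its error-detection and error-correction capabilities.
Detection only: up to d_min − 1 = 2 errors.
Correction: up to ⌊(d_min − 1)/2⌋ = ⌊2/2⌋ = 1 errors.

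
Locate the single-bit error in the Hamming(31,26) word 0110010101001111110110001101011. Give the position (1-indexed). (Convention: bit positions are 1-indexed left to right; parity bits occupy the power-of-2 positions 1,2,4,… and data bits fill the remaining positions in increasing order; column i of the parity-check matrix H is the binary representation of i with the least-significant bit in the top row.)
Syndrome s = H · r^T (mod 2), r = 0110010101001111110110001101011:
  s[0] = (1010101010101010101010101010101)·(0110010101001111110110001101011) mod 2 = 0+0+1+0+0+0+0+0+0+0+0+0+1+0+1+0+1+0+0+0+1+0+0+0+1+0+0+0+0+0+1 mod 2 = 1
  s[1] = (0110011001100110011001100110011)·(0110010101001111110110001101011) mod 2 = 0+1+1+0+0+1+0+0+0+1+0+0+0+1+1+0+0+1+0+0+0+0+0+0+0+1+0+0+0+1+1 mod 2 = 0
  s[2] = (0001111000011110000111100001111)·(0110010101001111110110001101011) mod 2 = 0+0+0+0+0+1+0+0+0+0+0+0+1+1+1+0+0+0+0+1+1+0+0+0+0+0+0+1+0+1+1 mod 2 = 1
  s[3] = (0000000111111110000000011111111)·(0110010101001111110110001101011) mod 2 = 0+0+0+0+0+0+0+1+0+1+0+0+1+1+1+0+0+0+0+0+0+0+0+0+1+1+0+1+0+1+1 mod 2 = 0
  s[4] = (0000000000000001111111111111111)·(0110010101001111110110001101011) mod 2 = 0+0+0+0+0+0+0+0+0+0+0+0+0+0+0+1+1+1+0+1+1+0+0+0+1+1+0+1+0+1+1 mod 2 = 0
Syndrome = 10100
Column i of H is the binary representation of i, so the syndrome is the binary index of the flipped bit.
Read s = 10100 with s[0] as LSB: 1·2^0 + 0·2^1 + 1·2^2 + 0·2^3 + 0·2^4 = 5.
Error is at bit position 5.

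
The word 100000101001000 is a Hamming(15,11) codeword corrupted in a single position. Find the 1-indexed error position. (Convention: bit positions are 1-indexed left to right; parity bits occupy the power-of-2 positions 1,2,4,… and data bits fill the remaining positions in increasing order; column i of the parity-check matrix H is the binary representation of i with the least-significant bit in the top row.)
Syndrome s = H · r^T (mod 2), r = 100000101001000:
  s[0] = (101010101010101)·(100000101001000) mod 2 = 1+0+0+0+0+0+1+0+1+0+0+0+0+0+0 mod 2 = 1
  s[1] = (011001100110011)·(100000101001000) mod 2 = 0+0+0+0+0+0+1+0+0+0+0+0+0+0+0 mod 2 = 1
  s[2] = (000111100001111)·(100000101001000) mod 2 = 0+0+0+0+0+0+1+0+0+0+0+1+0+0+0 mod 2 = 0
  s[3] = (000000011111111)·(100000101001000) mod 2 = 0+0+0+0+0+0+0+0+1+0+0+1+0+0+0 mod 2 = 0
Syndrome = 1100
Column i of H is the binary representation of i, so the syndrome is the binary index of the flipped bit.
Read s = 1100 with s[0] as LSB: 1·2^0 + 1·2^1 + 0·2^2 + 0·2^3 = 3.
Error is at bit position 3.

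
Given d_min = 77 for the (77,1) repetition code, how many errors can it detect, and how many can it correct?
Detection only: up to d_min − 1 = 76 errors.
Correction: up to ⌊(d_min − 1)/2⌋ = ⌊76/2⌋ = 38 errors.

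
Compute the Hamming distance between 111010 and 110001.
XOR = 001011, count of 1s = 3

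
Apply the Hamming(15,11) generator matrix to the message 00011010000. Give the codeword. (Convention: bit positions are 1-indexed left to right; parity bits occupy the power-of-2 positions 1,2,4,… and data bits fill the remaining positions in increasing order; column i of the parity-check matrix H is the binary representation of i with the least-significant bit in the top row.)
Codeword c = d · G (mod 2), d = 00011010000:
  c[0] = d·G[:,0] = (00011010000)·(11011010101) mod 2 = 0+0+0+1+1+0+1+0+0+0+0 mod 2 = 1
  c[1] = d·G[:,1] = (00011010000)·(10110110011) mod 2 = 0+0+0+1+0+0+1+0+0+0+0 mod 2 = 0
  c[2] = d·G[:,2] = (00011010000)·(10000000000) mod 2 = 0+0+0+0+0+0+0+0+0+0+0 mod 2 = 0
  c[3] = d·G[:,3] = (00011010000)·(01110001111) mod 2 = 0+0+0+1+0+0+0+0+0+0+0 mod 2 = 1
  c[4] = d·G[:,4] = (00011010000)·(01000000000) mod 2 = 0+0+0+0+0+0+0+0+0+0+0 mod 2 = 0
  c[5] = d·G[:,5] = (00011010000)·(00100000000) mod 2 = 0+0+0+0+0+0+0+0+0+0+0 mod 2 = 0
  c[6] = d·G[:,6] = (00011010000)·(00010000000) mod 2 = 0+0+0+1+0+0+0+0+0+0+0 mod 2 = 1
  c[7] = d·G[:,7] = (00011010000)·(00001111111) mod 2 = 0+0+0+0+1+0+1+0+0+0+0 mod 2 = 0
  c[8] = d·G[:,8] = (00011010000)·(00001000000) mod 2 = 0+0+0+0+1+0+0+0+0+0+0 mod 2 = 1
  c[9] = d·G[:,9] = (00011010000)·(00000100000) mod 2 = 0+0+0+0+0+0+0+0+0+0+0 mod 2 = 0
  c[10] = d·G[:,10] = (00011010000)·(00000010000) mod 2 = 0+0+0+0+0+0+1+0+0+0+0 mod 2 = 1
  c[11] = d·G[:,11] = (00011010000)·(00000001000) mod 2 = 0+0+0+0+0+0+0+0+0+0+0 mod 2 = 0
  c[12] = d·G[:,12] = (00011010000)·(00000000100) mod 2 = 0+0+0+0+0+0+0+0+0+0+0 mod 2 = 0
  c[13] = d·G[:,13] = (00011010000)·(00000000010) mod 2 = 0+0+0+0+0+0+0+0+0+0+0 mod 2 = 0
  c[14] = d·G[:,14] = (00011010000)·(00000000001) mod 2 = 0+0+0+0+0+0+0+0+0+0+0 mod 2 = 0
Codeword = 100100101010000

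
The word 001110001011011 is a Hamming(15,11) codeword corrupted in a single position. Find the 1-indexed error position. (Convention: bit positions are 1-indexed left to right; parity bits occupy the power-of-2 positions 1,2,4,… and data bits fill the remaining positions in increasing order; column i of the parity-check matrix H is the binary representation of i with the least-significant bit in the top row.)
Syndrome s = H · r^T (mod 2), r = 001110001011011:
  s[0] = (101010101010101)·(001110001011011) mod 2 = 0+0+1+0+1+0+0+0+1+0+1+0+0+0+1 mod 2 = 1
  s[1] = (011001100110011)·(001110001011011) mod 2 = 0+0+1+0+0+0+0+0+0+0+1+0+0+1+1 mod 2 = 0
  s[2] = (000111100001111)·(001110001011011) mod 2 = 0+0+0+1+1+0+0+0+0+0+0+1+0+1+1 mod 2 = 1
  s[3] = (000000011111111)·(001110001011011) mod 2 = 0+0+0+0+0+0+0+0+1+0+1+1+0+1+1 mod 2 = 1
Syndrome = 1011
Column i of H is the binary representation of i, so the syndrome is the binary index of the flipped bit.
Read s = 1011 with s[0] as LSB: 1·2^0 + 0·2^1 + 1·2^2 + 1·2^3 = 13.
Error is at bit position 13.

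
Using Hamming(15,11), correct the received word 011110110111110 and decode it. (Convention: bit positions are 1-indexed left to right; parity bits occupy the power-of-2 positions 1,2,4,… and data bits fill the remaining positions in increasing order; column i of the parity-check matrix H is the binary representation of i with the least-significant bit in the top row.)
Syndrome s = H · r^T (mod 2), r = 011110110111110:
  s[0] = (101010101010101)·(011110110111110) mod 2 = 0+0+1+0+1+0+1+0+0+0+1+0+1+0+0 mod 2 = 1
  s[1] = (011001100110011)·(011110110111110) mod 2 = 0+1+1+0+0+0+1+0+0+1+1+0+0+1+0 mod 2 = 0
  s[2] = (000111100001111)·(011110110111110) mod 2 = 0+0+0+1+1+0+1+0+0+0+0+1+1+1+0 mod 2 = 0
  s[3] = (000000011111111)·(011110110111110) mod 2 = 0+0+0+0+0+0+0+1+0+1+1+1+1+1+0 mod 2 = 0
Syndrome = 1000
Column 1 of H equals this syndrome → error at bit 1 (1-indexed).
Flip bit 1: 011110110111110 → 111110110111110
Extract data bits at positions {3,5,6,7,9,10,11,12,13,14,15}: 11010111110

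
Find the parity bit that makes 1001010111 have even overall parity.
Sum of data bits: 1+0+0+1+0+1+0+1+1+1 = 6.
6 mod 2 = 0, so parity bit = 0.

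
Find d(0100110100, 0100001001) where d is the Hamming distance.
XOR = 0000111101, count of 1s = 5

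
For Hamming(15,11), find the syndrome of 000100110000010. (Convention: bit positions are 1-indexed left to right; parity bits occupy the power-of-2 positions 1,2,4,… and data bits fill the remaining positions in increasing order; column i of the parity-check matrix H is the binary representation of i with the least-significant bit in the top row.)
Syndrome s = H · r^T (mod 2), r = 000100110000010:
  s[0] = (101010101010101)·(000100110000010) mod 2 = 0+0+0+0+0+0+1+0+0+0+0+0+0+0+0 mod 2 = 1
  s[1] = (011001100110011)·(000100110000010) mod 2 = 0+0+0+0+0+0+1+0+0+0+0+0+0+1+0 mod 2 = 0
  s[2] = (000111100001111)·(000100110000010) mod 2 = 0+0+0+1+0+0+1+0+0+0+0+0+0+1+0 mod 2 = 1
  s[3] = (000000011111111)·(000100110000010) mod 2 = 0+0+0+0+0+0+0+1+0+0+0+0+0+1+0 mod 2 = 0
Syndrome = 1010
Non-zero syndrome: error at position 5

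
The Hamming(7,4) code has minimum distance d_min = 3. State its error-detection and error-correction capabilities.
Detection only: up to d_min − 1 = 2 errors.
Correction: up to ⌊(d_min − 1)/2⌋ = ⌊2/2⌋ = 1 errors.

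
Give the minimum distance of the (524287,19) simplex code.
d_min = 262144 (every nonzero codeword of the simplex code S_19 has weight 2^(r−1) = 262144).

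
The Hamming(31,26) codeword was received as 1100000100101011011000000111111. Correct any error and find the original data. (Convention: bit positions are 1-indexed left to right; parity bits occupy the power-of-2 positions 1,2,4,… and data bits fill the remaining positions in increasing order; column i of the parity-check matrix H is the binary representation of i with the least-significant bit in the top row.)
Syndrome s = H · r^T (mod 2), r = 1100000100101011011000000111111:
  s[0] = (1010101010101010101010101010101)·(1100000100101011011000000111111) mod 2 = 1+0+0+0+0+0+0+0+0+0+1+0+1+0+1+0+0+0+1+0+0+0+0+0+0+0+1+0+1+0+1 mod 2 = 0
  s[1] = (0110011001100110011001100110011)·(1100000100101011011000000111111) mod 2 = 0+1+0+0+0+0+0+0+0+0+1+0+0+0+1+0+0+1+1+0+0+0+0+0+0+1+1+0+0+1+1 mod 2 = 1
  s[2] = (0001111000011110000111100001111)·(1100000100101011011000000111111) mod 2 = 0+0+0+0+0+0+0+0+0+0+0+0+1+0+1+0+0+0+0+0+0+0+0+0+0+0+0+1+1+1+1 mod 2 = 0
  s[3] = (0000000111111110000000011111111)·(1100000100101011011000000111111) mod 2 = 0+0+0+0+0+0+0+1+0+0+1+0+1+0+1+0+0+0+0+0+0+0+0+0+0+1+1+1+1+1+1 mod 2 = 0
  s[4] = (0000000000000001111111111111111)·(1100000100101011011000000111111) mod 2 = 0+0+0+0+0+0+0+0+0+0+0+0+0+0+0+1+0+1+1+0+0+0+0+0+0+1+1+1+1+1+1 mod 2 = 1
Syndrome = 01001
Column 18 of H equals this syndrome → error at bit 18 (1-indexed).
Flip bit 18: 1100000100101011011000000111111 → 1100000100101011001000000111111
Extract data bits at positions {3,5,6,7,9,10,11,12,13,14,15,17,18,19,20,21,22,23,24,25,26,27,28,29,30,31}: 00000010101001000000111111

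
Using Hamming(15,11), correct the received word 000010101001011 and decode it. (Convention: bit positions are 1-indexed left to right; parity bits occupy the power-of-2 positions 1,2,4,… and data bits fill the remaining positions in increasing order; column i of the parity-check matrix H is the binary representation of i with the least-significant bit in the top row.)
Syndrome s = H · r^T (mod 2), r = 000010101001011:
  s[0] = (101010101010101)·(000010101001011) mod 2 = 0+0+0+0+1+0+1+0+1+0+0+0+0+0+1 mod 2 = 0
  s[1] = (011001100110011)·(000010101001011) mod 2 = 0+0+0+0+0+0+1+0+0+0+0+0+0+1+1 mod 2 = 1
  s[2] = (000111100001111)·(000010101001011) mod 2 = 0+0+0+0+1+0+1+0+0+0+0+1+0+1+1 mod 2 = 1
  s[3] = (000000011111111)·(000010101001011) mod 2 = 0+0+0+0+0+0+0+0+1+0+0+1+0+1+1 mod 2 = 0
Syndrome = 0110
Column 6 of H equals this syndrome → error at bit 6 (1-indexed).
Flip bit 6: 000010101001011 → 000011101001011
Extract data bits at positions {3,5,6,7,9,10,11,12,13,14,15}: 01111001011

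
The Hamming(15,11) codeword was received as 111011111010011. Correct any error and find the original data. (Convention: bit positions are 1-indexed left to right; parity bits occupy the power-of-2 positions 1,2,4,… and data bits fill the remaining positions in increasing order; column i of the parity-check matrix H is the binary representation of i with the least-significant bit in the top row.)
Syndrome s = H · r^T (mod 2), r = 111011111010011:
  s[0] = (101010101010101)·(111011111010011) mod 2 = 1+0+1+0+1+0+1+0+1+0+1+0+0+0+1 mod 2 = 1
  s[1] = (011001100110011)·(111011111010011) mod 2 = 0+1+1+0+0+1+1+0+0+0+1+0+0+1+1 mod 2 = 1
  s[2] = (000111100001111)·(111011111010011) mod 2 = 0+0+0+0+1+1+1+0+0+0+0+0+0+1+1 mod 2 = 1
  s[3] = (000000011111111)·(111011111010011) mod 2 = 0+0+0+0+0+0+0+1+1+0+1+0+0+1+1 mod 2 = 1
Syndrome = 1111
Column 15 of H equals this syndrome → error at bit 15 (1-indexed).
Flip bit 15: 111011111010011 → 111011111010010
Extract data bits at positions {3,5,6,7,9,10,11,12,13,14,15}: 11111010010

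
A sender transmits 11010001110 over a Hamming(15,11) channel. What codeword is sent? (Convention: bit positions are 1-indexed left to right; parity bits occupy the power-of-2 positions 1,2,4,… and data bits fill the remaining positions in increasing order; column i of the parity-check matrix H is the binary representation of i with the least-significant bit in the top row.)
Codeword c = d · G (mod 2), d = 11010001110:
  c[0] = d·G[:,0] = (11010001110)·(11011010101) mod 2 = 1+1+0+1+0+0+0+0+1+0+0 mod 2 = 0
  c[1] = d·G[:,1] = (11010001110)·(10110110011) mod 2 = 1+0+0+1+0+0+0+0+0+1+0 mod 2 = 1
  c[2] = d·G[:,2] = (11010001110)·(10000000000) mod 2 = 1+0+0+0+0+0+0+0+0+0+0 mod 2 = 1
  c[3] = d·G[:,3] = (11010001110)·(01110001111) mod 2 = 0+1+0+1+0+0+0+1+1+1+0 mod 2 = 1
  c[4] = d·G[:,4] = (11010001110)·(01000000000) mod 2 = 0+1+0+0+0+0+0+0+0+0+0 mod 2 = 1
  c[5] = d·G[:,5] = (11010001110)·(00100000000) mod 2 = 0+0+0+0+0+0+0+0+0+0+0 mod 2 = 0
  c[6] = d·G[:,6] = (11010001110)·(00010000000) mod 2 = 0+0+0+1+0+0+0+0+0+0+0 mod 2 = 1
  c[7] = d·G[:,7] = (11010001110)·(00001111111) mod 2 = 0+0+0+0+0+0+0+1+1+1+0 mod 2 = 1
  c[8] = d·G[:,8] = (11010001110)·(00001000000) mod 2 = 0+0+0+0+0+0+0+0+0+0+0 mod 2 = 0
  c[9] = d·G[:,9] = (11010001110)·(00000100000) mod 2 = 0+0+0+0+0+0+0+0+0+0+0 mod 2 = 0
  c[10] = d·G[:,10] = (11010001110)·(00000010000) mod 2 = 0+0+0+0+0+0+0+0+0+0+0 mod 2 = 0
  c[11] = d·G[:,11] = (11010001110)·(00000001000) mod 2 = 0+0+0+0+0+0+0+1+0+0+0 mod 2 = 1
  c[12] = d·G[:,12] = (11010001110)·(00000000100) mod 2 = 0+0+0+0+0+0+0+0+1+0+0 mod 2 = 1
  c[13] = d·G[:,13] = (11010001110)·(00000000010) mod 2 = 0+0+0+0+0+0+0+0+0+1+0 mod 2 = 1
  c[14] = d·G[:,14] = (11010001110)·(00000000001) mod 2 = 0+0+0+0+0+0+0+0+0+0+0 mod 2 = 0
Codeword = 011110110001110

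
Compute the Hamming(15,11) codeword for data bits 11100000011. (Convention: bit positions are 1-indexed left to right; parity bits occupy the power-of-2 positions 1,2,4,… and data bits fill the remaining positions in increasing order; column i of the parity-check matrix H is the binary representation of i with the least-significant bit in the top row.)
Codeword c = d · G (mod 2), d = 11100000011:
  c[0] = d·G[:,0] = (11100000011)·(11011010101) mod 2 = 1+1+0+0+0+0+0+0+0+0+1 mod 2 = 1
  c[1] = d·G[:,1] = (11100000011)·(10110110011) mod 2 = 1+0+1+0+0+0+0+0+0+1+1 mod 2 = 0
  c[2] = d·G[:,2] = (11100000011)·(10000000000) mod 2 = 1+0+0+0+0+0+0+0+0+0+0 mod 2 = 1
  c[3] = d·G[:,3] = (11100000011)·(01110001111) mod 2 = 0+1+1+0+0+0+0+0+0+1+1 mod 2 = 0
  c[4] = d·G[:,4] = (11100000011)·(01000000000) mod 2 = 0+1+0+0+0+0+0+0+0+0+0 mod 2 = 1
  c[5] = d·G[:,5] = (11100000011)·(00100000000) mod 2 = 0+0+1+0+0+0+0+0+0+0+0 mod 2 = 1
  c[6] = d·G[:,6] = (11100000011)·(00010000000) mod 2 = 0+0+0+0+0+0+0+0+0+0+0 mod 2 = 0
  c[7] = d·G[:,7] = (11100000011)·(00001111111) mod 2 = 0+0+0+0+0+0+0+0+0+1+1 mod 2 = 0
  c[8] = d·G[:,8] = (11100000011)·(00001000000) mod 2 = 0+0+0+0+0+0+0+0+0+0+0 mod 2 = 0
  c[9] = d·G[:,9] = (11100000011)·(00000100000) mod 2 = 0+0+0+0+0+0+0+0+0+0+0 mod 2 = 0
  c[10] = d·G[:,10] = (11100000011)·(00000010000) mod 2 = 0+0+0+0+0+0+0+0+0+0+0 mod 2 = 0
  c[11] = d·G[:,11] = (11100000011)·(00000001000) mod 2 = 0+0+0+0+0+0+0+0+0+0+0 mod 2 = 0
  c[12] = d·G[:,12] = (11100000011)·(00000000100) mod 2 = 0+0+0+0+0+0+0+0+0+0+0 mod 2 = 0
  c[13] = d·G[:,13] = (11100000011)·(00000000010) mod 2 = 0+0+0+0+0+0+0+0+0+1+0 mod 2 = 1
  c[14] = d·G[:,14] = (11100000011)·(00000000001) mod 2 = 0+0+0+0+0+0+0+0+0+0+1 mod 2 = 1
Codeword = 101011000000011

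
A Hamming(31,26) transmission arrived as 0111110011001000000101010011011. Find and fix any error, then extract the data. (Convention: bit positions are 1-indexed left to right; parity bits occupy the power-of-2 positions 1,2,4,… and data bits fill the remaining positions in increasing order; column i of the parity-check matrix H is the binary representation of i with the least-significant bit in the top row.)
Syndrome s = H · r^T (mod 2), r = 0111110011001000000101010011011:
  s[0] = (1010101010101010101010101010101)·(0111110011001000000101010011011) mod 2 = 0+0+1+0+1+0+0+0+1+0+0+0+1+0+0+0+0+0+0+0+0+0+0+0+0+0+1+0+0+0+1 mod 2 = 0
  s[1] = (0110011001100110011001100110011)·(0111110011001000000101010011011) mod 2 = 0+1+1+0+0+1+0+0+0+1+0+0+0+0+0+0+0+0+0+0+0+1+0+0+0+0+1+0+0+1+1 mod 2 = 0
  s[2] = (0001111000011110000111100001111)·(0111110011001000000101010011011) mod 2 = 0+0+0+1+1+1+0+0+0+0+0+0+1+0+0+0+0+0+0+1+0+1+0+0+0+0+0+1+0+1+1 mod 2 = 1
  s[3] = (0000000111111110000000011111111)·(0111110011001000000101010011011) mod 2 = 0+0+0+0+0+0+0+0+1+1+0+0+1+0+0+0+0+0+0+0+0+0+0+1+0+0+1+1+0+1+1 mod 2 = 0
  s[4] = (0000000000000001111111111111111)·(0111110011001000000101010011011) mod 2 = 0+0+0+0+0+0+0+0+0+0+0+0+0+0+0+0+0+0+0+1+0+1+0+1+0+0+1+1+0+1+1 mod 2 = 1
Syndrome = 00101
Column 20 of H equals this syndrome → error at bit 20 (1-indexed).
Flip bit 20: 0111110011001000000101010011011 → 0111110011001000000001010011011
Extract data bits at positions {3,5,6,7,9,10,11,12,13,14,15,17,18,19,20,21,22,23,24,25,26,27,28,29,30,31}: 11101100100000001010011011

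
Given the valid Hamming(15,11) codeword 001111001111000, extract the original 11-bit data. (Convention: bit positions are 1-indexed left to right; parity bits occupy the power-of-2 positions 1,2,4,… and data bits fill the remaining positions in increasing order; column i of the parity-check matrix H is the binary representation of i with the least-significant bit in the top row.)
Parity bits occupy power-of-2 positions; data bits are at positions {3,5,6,7,9,10,11,12,13,14,15} (1-indexed).
Extract: c[3]=1 c[5]=1 c[6]=1 c[7]=0 c[9]=1 c[10]=1 c[11]=1 c[12]=1 c[13]=0 c[14]=0 c[15]=0
Data = 11101111000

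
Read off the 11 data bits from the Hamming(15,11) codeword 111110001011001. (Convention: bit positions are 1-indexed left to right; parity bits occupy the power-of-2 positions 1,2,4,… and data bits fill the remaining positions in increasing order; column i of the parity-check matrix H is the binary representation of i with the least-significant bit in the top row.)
Parity bits occupy power-of-2 positions; data bits are at positions {3,5,6,7,9,10,11,12,13,14,15} (1-indexed).
Extract: c[3]=1 c[5]=1 c[6]=0 c[7]=0 c[9]=1 c[10]=0 c[11]=1 c[12]=1 c[13]=0 c[14]=0 c[15]=1
Data = 11001011001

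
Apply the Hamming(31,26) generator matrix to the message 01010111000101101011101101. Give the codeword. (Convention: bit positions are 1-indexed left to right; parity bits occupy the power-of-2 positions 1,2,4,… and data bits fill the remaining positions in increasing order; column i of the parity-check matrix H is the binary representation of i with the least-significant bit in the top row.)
Codeword c = d · G (mod 2), d = 01010111000101101011101101:
  c[0] = d·G[:,0] = (01010111000101101011101101)·(11011010101101010101010101) mod 2 = 0+1+0+1+0+0+1+0+0+0+0+1+0+1+0+0+0+0+0+1+0+0+0+1+0+1 mod 2 = 0
  c[1] = d·G[:,1] = (01010111000101101011101101)·(10110110011011001100110011) mod 2 = 0+0+0+1+0+1+1+0+0+0+0+0+0+1+0+0+1+0+0+0+1+0+0+0+0+1 mod 2 = 1
  c[2] = d·G[:,2] = (01010111000101101011101101)·(10000000000000000000000000) mod 2 = 0+0+0+0+0+0+0+0+0+0+0+0+0+0+0+0+0+0+0+0+0+0+0+0+0+0 mod 2 = 0
  c[3] = d·G[:,3] = (01010111000101101011101101)·(01110001111000111100001111) mod 2 = 0+1+0+1+0+0+0+1+0+0+0+0+0+0+1+0+1+0+0+0+0+0+1+1+0+1 mod 2 = 0
  c[4] = d·G[:,4] = (01010111000101101011101101)·(01000000000000000000000000) mod 2 = 0+1+0+0+0+0+0+0+0+0+0+0+0+0+0+0+0+0+0+0+0+0+0+0+0+0 mod 2 = 1
  c[5] = d·G[:,5] = (01010111000101101011101101)·(00100000000000000000000000) mod 2 = 0+0+0+0+0+0+0+0+0+0+0+0+0+0+0+0+0+0+0+0+0+0+0+0+0+0 mod 2 = 0
  c[6] = d·G[:,6] = (01010111000101101011101101)·(00010000000000000000000000) mod 2 = 0+0+0+1+0+0+0+0+0+0+0+0+0+0+0+0+0+0+0+0+0+0+0+0+0+0 mod 2 = 1
  c[7] = d·G[:,7] = (01010111000101101011101101)·(00001111111000000011111111) mod 2 = 0+0+0+0+0+1+1+1+0+0+0+0+0+0+0+0+0+0+1+1+1+0+1+1+0+1 mod 2 = 1
  c[8] = d·G[:,8] = (01010111000101101011101101)·(00001000000000000000000000) mod 2 = 0+0+0+0+0+0+0+0+0+0+0+0+0+0+0+0+0+0+0+0+0+0+0+0+0+0 mod 2 = 0
  c[9] = d·G[:,9] = (01010111000101101011101101)·(00000100000000000000000000) mod 2 = 0+0+0+0+0+1+0+0+0+0+0+0+0+0+0+0+0+0+0+0+0+0+0+0+0+0 mod 2 = 1
  c[10] = d·G[:,10] = (01010111000101101011101101)·(00000010000000000000000000) mod 2 = 0+0+0+0+0+0+1+0+0+0+0+0+0+0+0+0+0+0+0+0+0+0+0+0+0+0 mod 2 = 1
  c[11] = d·G[:,11] = (01010111000101101011101101)·(00000001000000000000000000) mod 2 = 0+0+0+0+0+0+0+1+0+0+0+0+0+0+0+0+0+0+0+0+0+0+0+0+0+0 mod 2 = 1
  c[12] = d·G[:,12] = (01010111000101101011101101)·(00000000100000000000000000) mod 2 = 0+0+0+0+0+0+0+0+0+0+0+0+0+0+0+0+0+0+0+0+0+0+0+0+0+0 mod 2 = 0
  c[13] = d·G[:,13] = (01010111000101101011101101)·(00000000010000000000000000) mod 2 = 0+0+0+0+0+0+0+0+0+0+0+0+0+0+0+0+0+0+0+0+0+0+0+0+0+0 mod 2 = 0
  c[14] = d·G[:,14] = (01010111000101101011101101)·(00000000001000000000000000) mod 2 = 0+0+0+0+0+0+0+0+0+0+0+0+0+0+0+0+0+0+0+0+0+0+0+0+0+0 mod 2 = 0
  c[15] = d·G[:,15] = (01010111000101101011101101)·(00000000000111111111111111) mod 2 = 0+0+0+0+0+0+0+0+0+0+0+1+0+1+1+0+1+0+1+1+1+0+1+1+0+1 mod 2 = 0
  c[16] = d·G[:,16] = (01010111000101101011101101)·(00000000000100000000000000) mod 2 = 0+0+0+0+0+0+0+0+0+0+0+1+0+0+0+0+0+0+0+0+0+0+0+0+0+0 mod 2 = 1
  c[17] = d·G[:,17] = (01010111000101101011101101)·(00000000000010000000000000) mod 2 = 0+0+0+0+0+0+0+0+0+0+0+0+0+0+0+0+0+0+0+0+0+0+0+0+0+0 mod 2 = 0
  c[18] = d·G[:,18] = (01010111000101101011101101)·(00000000000001000000000000) mod 2 = 0+0+0+0+0+0+0+0+0+0+0+0+0+1+0+0+0+0+0+0+0+0+0+0+0+0 mod 2 = 1
  c[19] = d·G[:,19] = (01010111000101101011101101)·(00000000000000100000000000) mod 2 = 0+0+0+0+0+0+0+0+0+0+0+0+0+0+1+0+0+0+0+0+0+0+0+0+0+0 mod 2 = 1
  c[20] = d·G[:,20] = (01010111000101101011101101)·(00000000000000010000000000) mod 2 = 0+0+0+0+0+0+0+0+0+0+0+0+0+0+0+0+0+0+0+0+0+0+0+0+0+0 mod 2 = 0
  c[21] = d·G[:,21] = (01010111000101101011101101)·(00000000000000001000000000) mod 2 = 0+0+0+0+0+0+0+0+0+0+0+0+0+0+0+0+1+0+0+0+0+0+0+0+0+0 mod 2 = 1
  c[22] = d·G[:,22] = (01010111000101101011101101)·(00000000000000000100000000) mod 2 = 0+0+0+0+0+0+0+0+0+0+0+0+0+0+0+0+0+0+0+0+0+0+0+0+0+0 mod 2 = 0
  c[23] = d·G[:,23] = (01010111000101101011101101)·(00000000000000000010000000) mod 2 = 0+0+0+0+0+0+0+0+0+0+0+0+0+0+0+0+0+0+1+0+0+0+0+0+0+0 mod 2 = 1
  c[24] = d·G[:,24] = (01010111000101101011101101)·(00000000000000000001000000) mod 2 = 0+0+0+0+0+0+0+0+0+0+0+0+0+0+0+0+0+0+0+1+0+0+0+0+0+0 mod 2 = 1
  c[25] = d·G[:,25] = (01010111000101101011101101)·(00000000000000000000100000) mod 2 = 0+0+0+0+0+0+0+0+0+0+0+0+0+0+0+0+0+0+0+0+1+0+0+0+0+0 mod 2 = 1
  c[26] = d·G[:,26] = (01010111000101101011101101)·(00000000000000000000010000) mod 2 = 0+0+0+0+0+0+0+0+0+0+0+0+0+0+0+0+0+0+0+0+0+0+0+0+0+0 mod 2 = 0
  c[27] = d·G[:,27] = (01010111000101101011101101)·(00000000000000000000001000) mod 2 = 0+0+0+0+0+0+0+0+0+0+0+0+0+0+0+0+0+0+0+0+0+0+1+0+0+0 mod 2 = 1
  c[28] = d·G[:,28] = (01010111000101101011101101)·(00000000000000000000000100) mod 2 = 0+0+0+0+0+0+0+0+0+0+0+0+0+0+0+0+0+0+0+0+0+0+0+1+0+0 mod 2 = 1
  c[29] = d·G[:,29] = (01010111000101101011101101)·(00000000000000000000000010) mod 2 = 0+0+0+0+0+0+0+0+0+0+0+0+0+0+0+0+0+0+0+0+0+0+0+0+0+0 mod 2 = 0
  c[30] = d·G[:,30] = (01010111000101101011101101)·(00000000000000000000000001) mod 2 = 0+0+0+0+0+0+0+0+0+0+0+0+0+0+0+0+0+0+0+0+0+0+0+0+0+1 mod 2 = 1
Codeword = 0100101101110000101101011101101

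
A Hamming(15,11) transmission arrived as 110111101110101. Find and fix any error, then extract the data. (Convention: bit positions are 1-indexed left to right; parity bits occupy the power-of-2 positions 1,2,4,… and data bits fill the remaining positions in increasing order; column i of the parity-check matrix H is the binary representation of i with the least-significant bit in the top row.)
Syndrome s = H · r^T (mod 2), r = 110111101110101:
  s[0] = (101010101010101)·(110111101110101) mod 2 = 1+0+0+0+1+0+1+0+1+0+1+0+1+0+1 mod 2 = 1
  s[1] = (011001100110011)·(110111101110101) mod 2 = 0+1+0+0+0+1+1+0+0+1+1+0+0+0+1 mod 2 = 0
  s[2] = (000111100001111)·(110111101110101) mod 2 = 0+0+0+1+1+1+1+0+0+0+0+0+1+0+1 mod 2 = 0
  s[3] = (000000011111111)·(110111101110101) mod 2 = 0+0+0+0+0+0+0+0+1+1+1+0+1+0+1 mod 2 = 1
Syndrome = 1001
Column 9 of H equals this syndrome → error at bit 9 (1-indexed).
Flip bit 9: 110111101110101 → 110111100110101
Extract data bits at positions {3,5,6,7,9,10,11,12,13,14,15}: 01110110101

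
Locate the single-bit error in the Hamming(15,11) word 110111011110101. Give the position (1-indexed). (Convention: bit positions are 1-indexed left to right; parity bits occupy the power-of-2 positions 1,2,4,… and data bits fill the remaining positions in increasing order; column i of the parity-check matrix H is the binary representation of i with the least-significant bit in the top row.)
Syndrome s = H · r^T (mod 2), r = 110111011110101:
  s[0] = (101010101010101)·(110111011110101) mod 2 = 1+0+0+0+1+0+0+0+1+0+1+0+1+0+1 mod 2 = 0
  s[1] = (011001100110011)·(110111011110101) mod 2 = 0+1+0+0+0+1+0+0+0+1+1+0+0+0+1 mod 2 = 1
  s[2] = (000111100001111)·(110111011110101) mod 2 = 0+0+0+1+1+1+0+0+0+0+0+0+1+0+1 mod 2 = 1
  s[3] = (000000011111111)·(110111011110101) mod 2 = 0+0+0+0+0+0+0+1+1+1+1+0+1+0+1 mod 2 = 0
Syndrome = 0110
Column i of H is the binary representation of i, so the syndrome is the binary index of the flipped bit.
Read s = 0110 with s[0] as LSB: 0·2^0 + 1·2^1 + 1·2^2 + 0·2^3 = 6.
Error is at bit position 6.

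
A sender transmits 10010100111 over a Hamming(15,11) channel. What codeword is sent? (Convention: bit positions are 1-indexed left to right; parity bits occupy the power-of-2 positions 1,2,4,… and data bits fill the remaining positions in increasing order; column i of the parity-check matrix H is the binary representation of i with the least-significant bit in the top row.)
Codeword c = d · G (mod 2), d = 10010100111:
  c[0] = d·G[:,0] = (10010100111)·(11011010101) mod 2 = 1+0+0+1+0+0+0+0+1+0+1 mod 2 = 0
  c[1] = d·G[:,1] = (10010100111)·(10110110011) mod 2 = 1+0+0+1+0+1+0+0+0+1+1 mod 2 = 1
  c[2] = d·G[:,2] = (10010100111)·(10000000000) mod 2 = 1+0+0+0+0+0+0+0+0+0+0 mod 2 = 1
  c[3] = d·G[:,3] = (10010100111)·(01110001111) mod 2 = 0+0+0+1+0+0+0+0+1+1+1 mod 2 = 0
  c[4] = d·G[:,4] = (10010100111)·(01000000000) mod 2 = 0+0+0+0+0+0+0+0+0+0+0 mod 2 = 0
  c[5] = d·G[:,5] = (10010100111)·(00100000000) mod 2 = 0+0+0+0+0+0+0+0+0+0+0 mod 2 = 0
  c[6] = d·G[:,6] = (10010100111)·(00010000000) mod 2 = 0+0+0+1+0+0+0+0+0+0+0 mod 2 = 1
  c[7] = d·G[:,7] = (10010100111)·(00001111111) mod 2 = 0+0+0+0+0+1+0+0+1+1+1 mod 2 = 0
  c[8] = d·G[:,8] = (10010100111)·(00001000000) mod 2 = 0+0+0+0+0+0+0+0+0+0+0 mod 2 = 0
  c[9] = d·G[:,9] = (10010100111)·(00000100000) mod 2 = 0+0+0+0+0+1+0+0+0+0+0 mod 2 = 1
  c[10] = d·G[:,10] = (10010100111)·(00000010000) mod 2 = 0+0+0+0+0+0+0+0+0+0+0 mod 2 = 0
  c[11] = d·G[:,11] = (10010100111)·(00000001000) mod 2 = 0+0+0+0+0+0+0+0+0+0+0 mod 2 = 0
  c[12] = d·G[:,12] = (10010100111)·(00000000100) mod 2 = 0+0+0+0+0+0+0+0+1+0+0 mod 2 = 1
  c[13] = d·G[:,13] = (10010100111)·(00000000010) mod 2 = 0+0+0+0+0+0+0+0+0+1+0 mod 2 = 1
  c[14] = d·G[:,14] = (10010100111)·(00000000001) mod 2 = 0+0+0+0+0+0+0+0+0+0+1 mod 2 = 1
Codeword = 011000100100111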